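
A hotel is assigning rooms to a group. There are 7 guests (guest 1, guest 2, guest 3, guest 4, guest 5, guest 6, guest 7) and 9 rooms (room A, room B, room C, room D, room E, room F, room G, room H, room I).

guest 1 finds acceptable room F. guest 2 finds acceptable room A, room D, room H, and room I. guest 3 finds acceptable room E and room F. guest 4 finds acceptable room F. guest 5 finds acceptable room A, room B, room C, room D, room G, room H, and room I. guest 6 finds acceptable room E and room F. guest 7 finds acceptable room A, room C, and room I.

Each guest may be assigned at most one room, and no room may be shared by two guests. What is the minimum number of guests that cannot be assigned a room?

2

For example, pair guest 1–room F, guest 2–room H, guest 3–room E, guest 5–room D, guest 7–room I.
The set {guest 1, guest 3, guest 4, guest 6} has only 2 neighbours ({room E, room F}), so by Hall's theorem at most 5 of the 7 guests can be matched.
That matches 5 of the 7, leaving 2 unmatched; no matching can do better.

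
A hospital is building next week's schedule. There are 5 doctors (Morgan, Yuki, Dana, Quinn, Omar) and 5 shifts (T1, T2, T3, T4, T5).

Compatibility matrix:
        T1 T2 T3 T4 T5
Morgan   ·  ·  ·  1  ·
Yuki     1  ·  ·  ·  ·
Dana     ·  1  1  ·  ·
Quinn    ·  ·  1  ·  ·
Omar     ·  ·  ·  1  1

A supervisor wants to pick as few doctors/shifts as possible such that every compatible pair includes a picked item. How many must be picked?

A maximum matching has 5 edges (e.g. Morgan–T4, Yuki–T1, Dana–T2, Quinn–T3, Omar–T5).
By König's theorem the minimum vertex cover has the same size. One such cover is {Morgan, Yuki, Dana, Quinn, Omar}.

5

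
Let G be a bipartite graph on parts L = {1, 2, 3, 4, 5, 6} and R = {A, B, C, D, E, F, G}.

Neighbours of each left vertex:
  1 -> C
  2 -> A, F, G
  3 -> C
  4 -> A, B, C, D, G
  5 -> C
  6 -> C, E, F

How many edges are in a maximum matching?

One maximum matching: 1–C, 2–F, 4–G, 6–E.
The set {1, 3, 5} has only 1 neighbour ({C}), so by Hall's theorem at most 4 of the 6 left vertices can be matched.

4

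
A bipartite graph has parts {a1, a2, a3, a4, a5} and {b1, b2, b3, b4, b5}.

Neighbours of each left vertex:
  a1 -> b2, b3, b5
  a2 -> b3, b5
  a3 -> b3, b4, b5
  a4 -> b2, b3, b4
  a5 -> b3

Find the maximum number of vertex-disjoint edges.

A valid assignment of size 4: a1→b2, a2→b5, a3→b4, a4→b3.
The set {a1, a2, a3, a4, a5} has only 4 neighbours ({b2, b3, b4, b5}), so by Hall's theorem at most 4 of the 5 left vertices can be matched.

4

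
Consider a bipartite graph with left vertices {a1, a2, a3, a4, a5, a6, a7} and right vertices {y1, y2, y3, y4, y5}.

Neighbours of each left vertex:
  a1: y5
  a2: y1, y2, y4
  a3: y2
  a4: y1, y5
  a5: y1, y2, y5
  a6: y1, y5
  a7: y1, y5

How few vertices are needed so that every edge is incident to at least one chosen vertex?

4

{a2, y1, y2, y5} is a vertex cover of size 4: every edge has an endpoint in this set.
No smaller cover exists because a1–y5, a2–y4, a3–y2, a4–y1 is a matching of size 4, and a cover must include an endpoint of each of these disjoint edges (König's theorem).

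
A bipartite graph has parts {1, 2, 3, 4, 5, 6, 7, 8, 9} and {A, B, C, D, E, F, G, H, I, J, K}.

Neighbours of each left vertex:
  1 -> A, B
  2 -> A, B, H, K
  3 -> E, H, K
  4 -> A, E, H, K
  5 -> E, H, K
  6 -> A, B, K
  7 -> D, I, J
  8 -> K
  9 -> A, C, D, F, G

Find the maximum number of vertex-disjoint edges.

7

A valid assignment of size 7: 1→A, 2→B, 3→H, 4→K, 5→E, 7→J, 9→G.
The set {1, 2, 3, 4, 5, 6, 8} has only 5 neighbours ({A, B, E, H, K}), so by Hall's theorem at most 7 of the 9 left vertices can be matched.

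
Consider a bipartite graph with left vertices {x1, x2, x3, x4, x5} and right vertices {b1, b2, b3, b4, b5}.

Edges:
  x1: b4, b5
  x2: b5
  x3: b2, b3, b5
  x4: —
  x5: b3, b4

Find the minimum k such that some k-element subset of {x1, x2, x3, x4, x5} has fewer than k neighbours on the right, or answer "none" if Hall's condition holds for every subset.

1

Take S = {x4}. Its neighbourhood is {}, so |N(S)| = 0 < |S| = 1.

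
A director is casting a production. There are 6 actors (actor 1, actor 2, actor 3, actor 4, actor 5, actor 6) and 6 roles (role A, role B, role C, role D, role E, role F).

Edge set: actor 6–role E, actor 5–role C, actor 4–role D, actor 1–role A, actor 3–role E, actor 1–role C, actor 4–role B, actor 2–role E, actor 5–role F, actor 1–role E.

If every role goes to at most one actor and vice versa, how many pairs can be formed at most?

A valid assignment of size 4: actor 1-role A, actor 2-role E, actor 4-role D, actor 5-role F.
The set {actor 2, actor 3, actor 6} has only 1 neighbour ({role E}), so by Hall's theorem at most 4 of the 6 actors can be matched.

4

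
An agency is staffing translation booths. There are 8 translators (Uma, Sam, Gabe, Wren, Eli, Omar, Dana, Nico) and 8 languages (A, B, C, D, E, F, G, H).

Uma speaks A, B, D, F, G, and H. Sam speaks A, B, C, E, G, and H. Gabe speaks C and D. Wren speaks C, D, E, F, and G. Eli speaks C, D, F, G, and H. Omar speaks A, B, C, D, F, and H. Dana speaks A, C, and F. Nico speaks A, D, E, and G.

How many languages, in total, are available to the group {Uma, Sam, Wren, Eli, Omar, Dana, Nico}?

The union of neighbours of {Uma, Sam, Wren, Eli, Omar, Dana, Nico} is {A, B, C, D, E, F, G, H}, which has 8 elements.
Since |N(S)| = 8 ≥ |S| = 7, Hall's condition holds for this subset.

8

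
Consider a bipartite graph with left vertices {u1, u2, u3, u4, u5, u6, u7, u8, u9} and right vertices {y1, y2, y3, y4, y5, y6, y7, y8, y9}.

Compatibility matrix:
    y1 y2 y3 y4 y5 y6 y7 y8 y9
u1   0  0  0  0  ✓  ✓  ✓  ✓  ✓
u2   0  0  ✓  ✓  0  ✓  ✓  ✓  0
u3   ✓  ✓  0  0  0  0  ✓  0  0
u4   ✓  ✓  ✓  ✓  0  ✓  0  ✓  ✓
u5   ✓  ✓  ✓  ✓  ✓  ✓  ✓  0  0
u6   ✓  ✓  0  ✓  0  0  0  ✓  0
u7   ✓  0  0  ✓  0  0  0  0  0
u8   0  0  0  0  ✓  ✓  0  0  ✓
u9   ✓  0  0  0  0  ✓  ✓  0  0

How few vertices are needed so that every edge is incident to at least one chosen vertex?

A maximum matching has 9 edges (e.g. u1–y8, u2–y6, u3–y1, u4–y9, u5–y3, u6–y2, u7–y4, u8–y5, u9–y7).
By König's theorem the minimum vertex cover has the same size. One such cover is {u1, u2, u3, u4, u5, u6, u7, u8, u9}.

9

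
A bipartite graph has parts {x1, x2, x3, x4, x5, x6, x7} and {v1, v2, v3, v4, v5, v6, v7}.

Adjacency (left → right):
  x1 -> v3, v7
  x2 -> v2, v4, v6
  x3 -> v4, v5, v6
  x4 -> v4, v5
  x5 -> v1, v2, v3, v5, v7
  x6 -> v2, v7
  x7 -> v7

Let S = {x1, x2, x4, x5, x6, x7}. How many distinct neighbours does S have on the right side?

The union of neighbours of {x1, x2, x4, x5, x6, x7} is {v1, v2, v3, v4, v5, v6, v7}, which has 7 elements.
Since |N(S)| = 7 ≥ |S| = 6, Hall's condition holds for this subset.

7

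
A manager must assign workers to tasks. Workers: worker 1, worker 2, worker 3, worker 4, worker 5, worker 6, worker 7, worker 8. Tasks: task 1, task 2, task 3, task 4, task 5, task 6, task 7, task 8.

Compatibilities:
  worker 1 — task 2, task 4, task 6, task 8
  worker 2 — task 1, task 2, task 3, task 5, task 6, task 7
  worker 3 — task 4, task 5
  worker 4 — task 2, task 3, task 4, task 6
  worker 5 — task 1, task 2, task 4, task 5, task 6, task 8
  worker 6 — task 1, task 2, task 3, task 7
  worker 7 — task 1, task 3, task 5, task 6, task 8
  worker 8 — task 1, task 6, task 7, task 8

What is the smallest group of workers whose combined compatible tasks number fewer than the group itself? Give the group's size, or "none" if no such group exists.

none

A matching saturating every worker exists, for instance worker 1→task 6, worker 2→task 7, worker 3→task 5, worker 4→task 3, worker 5→task 4, worker 6→task 2, worker 7→task 1, worker 8→task 8.
By Hall's marriage theorem, this means |N(S)| ≥ |S| for every subset S, so no violating subset exists.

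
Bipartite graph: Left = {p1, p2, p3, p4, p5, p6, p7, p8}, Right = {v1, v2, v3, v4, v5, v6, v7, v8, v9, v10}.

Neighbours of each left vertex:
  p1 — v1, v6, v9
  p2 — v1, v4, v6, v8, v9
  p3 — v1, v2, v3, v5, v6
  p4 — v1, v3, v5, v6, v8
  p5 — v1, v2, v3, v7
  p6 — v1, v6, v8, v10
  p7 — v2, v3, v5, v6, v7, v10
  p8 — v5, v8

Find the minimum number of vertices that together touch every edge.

The 8 edges p1–v1, p2–v6, p3–v2, p4–v5, p5–v7, p6–v10, p7–v3, p8–v8 form a matching, so any vertex cover needs at least 8 vertices (one per matched edge).
Conversely {p1, p2, p3, p4, p5, p6, p7, p8} meets every edge and has exactly 8 vertices, so 8 is optimal.

8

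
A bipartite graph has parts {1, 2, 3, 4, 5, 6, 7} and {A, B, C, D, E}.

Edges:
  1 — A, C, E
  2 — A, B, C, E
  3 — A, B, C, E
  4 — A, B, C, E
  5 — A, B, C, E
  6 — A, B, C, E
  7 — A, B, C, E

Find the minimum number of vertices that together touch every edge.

{A, B, C, E} is a vertex cover of size 4: every edge has an endpoint in this set.
No smaller cover exists because 1–A, 2–C, 3–E, 4–B is a matching of size 4, and a cover must include an endpoint of each of these disjoint edges (König's theorem).

4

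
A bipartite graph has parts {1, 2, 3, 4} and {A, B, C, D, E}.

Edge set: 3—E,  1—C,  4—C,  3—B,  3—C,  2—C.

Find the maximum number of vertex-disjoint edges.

2

A valid assignment of size 2: 1–C, 3–B.
The set {1, 2, 4} has only 1 neighbour ({C}), so by Hall's theorem at most 2 of the 4 left vertices can be matched.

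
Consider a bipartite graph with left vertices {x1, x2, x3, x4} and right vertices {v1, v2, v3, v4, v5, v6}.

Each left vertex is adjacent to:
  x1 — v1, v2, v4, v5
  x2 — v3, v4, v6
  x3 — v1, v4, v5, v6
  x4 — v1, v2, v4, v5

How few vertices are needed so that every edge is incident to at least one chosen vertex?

The 4 edges x1–v1, x2–v4, x3–v6, x4–v2 form a matching, so any vertex cover needs at least 4 vertices (one per matched edge).
Conversely {x1, x2, x3, x4} meets every edge and has exactly 4 vertices, so 4 is optimal.

4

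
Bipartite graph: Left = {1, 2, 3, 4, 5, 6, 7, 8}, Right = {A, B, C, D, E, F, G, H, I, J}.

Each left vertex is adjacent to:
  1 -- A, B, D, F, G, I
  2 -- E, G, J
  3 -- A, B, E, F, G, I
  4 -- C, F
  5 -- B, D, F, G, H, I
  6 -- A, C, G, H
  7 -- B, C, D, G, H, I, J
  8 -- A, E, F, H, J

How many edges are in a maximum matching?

One maximum matching: 1–B, 2–E, 3–A, 4–F, 5–H, 6–C, 7–G, 8–J.
This saturates every left vertex, so 8 is the maximum.

8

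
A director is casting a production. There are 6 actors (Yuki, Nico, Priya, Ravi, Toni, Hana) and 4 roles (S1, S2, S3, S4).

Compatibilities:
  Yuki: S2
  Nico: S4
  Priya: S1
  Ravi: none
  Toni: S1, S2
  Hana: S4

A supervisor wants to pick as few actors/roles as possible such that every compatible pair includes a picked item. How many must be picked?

{S1, S2, S4} is a vertex cover of size 3: every edge has an endpoint in this set.
No smaller cover exists because Yuki–S2, Nico–S4, Priya–S1 is a matching of size 3, and a cover must include an endpoint of each of these disjoint edges (König's theorem).

3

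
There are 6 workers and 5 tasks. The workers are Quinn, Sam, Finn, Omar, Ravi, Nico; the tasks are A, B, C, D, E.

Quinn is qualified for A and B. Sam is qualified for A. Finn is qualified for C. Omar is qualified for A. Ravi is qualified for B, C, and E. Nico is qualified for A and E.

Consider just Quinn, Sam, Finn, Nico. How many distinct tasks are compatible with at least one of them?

4

The union of neighbours of {Quinn, Sam, Finn, Nico} is {A, B, C, E}, which has 4 elements.
Since |N(S)| = 4 ≥ |S| = 4, Hall's condition holds for this subset.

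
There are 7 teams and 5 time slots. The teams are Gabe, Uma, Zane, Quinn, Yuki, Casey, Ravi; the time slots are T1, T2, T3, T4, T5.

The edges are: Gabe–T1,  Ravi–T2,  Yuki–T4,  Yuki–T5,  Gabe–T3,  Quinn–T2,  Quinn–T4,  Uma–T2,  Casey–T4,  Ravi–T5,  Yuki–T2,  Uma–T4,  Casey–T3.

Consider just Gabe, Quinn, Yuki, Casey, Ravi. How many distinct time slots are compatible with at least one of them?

The union of neighbours of {Gabe, Quinn, Yuki, Casey, Ravi} is {T1, T2, T3, T4, T5}, which has 5 elements.
Since |N(S)| = 5 ≥ |S| = 5, Hall's condition holds for this subset.

5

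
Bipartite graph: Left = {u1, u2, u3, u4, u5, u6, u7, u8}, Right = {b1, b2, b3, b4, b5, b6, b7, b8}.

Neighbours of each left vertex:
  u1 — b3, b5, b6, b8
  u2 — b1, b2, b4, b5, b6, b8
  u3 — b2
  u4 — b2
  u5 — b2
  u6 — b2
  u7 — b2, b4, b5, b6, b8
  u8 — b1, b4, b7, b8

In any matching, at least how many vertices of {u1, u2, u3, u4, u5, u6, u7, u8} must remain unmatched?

3

One maximum matching: u1→b3, u2→b1, u3→b2, u7→b5, u8→b8.
The set {u3, u4, u5, u6} has only 1 neighbour ({b2}), so by Hall's theorem at most 5 of the 8 left vertices can be matched.
That matches 5 of the 8, leaving 3 unmatched; no matching can do better.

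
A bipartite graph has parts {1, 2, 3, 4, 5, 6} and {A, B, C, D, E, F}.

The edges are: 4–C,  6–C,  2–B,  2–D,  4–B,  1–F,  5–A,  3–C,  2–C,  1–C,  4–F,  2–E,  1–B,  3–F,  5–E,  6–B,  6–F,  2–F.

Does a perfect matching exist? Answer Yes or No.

No

The set {1, 3, 4, 6} has only 3 neighbours ({B, C, F}), so by Hall's theorem at most 5 of the 6 left vertices can be matched.
Hence no matching covers every left vertex.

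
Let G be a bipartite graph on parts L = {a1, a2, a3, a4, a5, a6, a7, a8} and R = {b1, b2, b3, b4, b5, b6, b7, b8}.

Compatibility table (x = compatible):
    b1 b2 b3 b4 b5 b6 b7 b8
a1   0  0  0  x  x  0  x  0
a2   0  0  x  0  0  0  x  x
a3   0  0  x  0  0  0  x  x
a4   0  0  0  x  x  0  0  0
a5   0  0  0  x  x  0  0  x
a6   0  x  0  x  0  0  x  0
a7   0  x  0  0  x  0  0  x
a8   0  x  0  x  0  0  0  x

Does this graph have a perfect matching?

The set {a1, a2, a3, a4, a5, a6, a7, a8} has only 6 neighbours ({b2, b3, b4, b5, b7, b8}), so by Hall's theorem at most 6 of the 8 left vertices can be matched.
Hence no matching covers every left vertex.

No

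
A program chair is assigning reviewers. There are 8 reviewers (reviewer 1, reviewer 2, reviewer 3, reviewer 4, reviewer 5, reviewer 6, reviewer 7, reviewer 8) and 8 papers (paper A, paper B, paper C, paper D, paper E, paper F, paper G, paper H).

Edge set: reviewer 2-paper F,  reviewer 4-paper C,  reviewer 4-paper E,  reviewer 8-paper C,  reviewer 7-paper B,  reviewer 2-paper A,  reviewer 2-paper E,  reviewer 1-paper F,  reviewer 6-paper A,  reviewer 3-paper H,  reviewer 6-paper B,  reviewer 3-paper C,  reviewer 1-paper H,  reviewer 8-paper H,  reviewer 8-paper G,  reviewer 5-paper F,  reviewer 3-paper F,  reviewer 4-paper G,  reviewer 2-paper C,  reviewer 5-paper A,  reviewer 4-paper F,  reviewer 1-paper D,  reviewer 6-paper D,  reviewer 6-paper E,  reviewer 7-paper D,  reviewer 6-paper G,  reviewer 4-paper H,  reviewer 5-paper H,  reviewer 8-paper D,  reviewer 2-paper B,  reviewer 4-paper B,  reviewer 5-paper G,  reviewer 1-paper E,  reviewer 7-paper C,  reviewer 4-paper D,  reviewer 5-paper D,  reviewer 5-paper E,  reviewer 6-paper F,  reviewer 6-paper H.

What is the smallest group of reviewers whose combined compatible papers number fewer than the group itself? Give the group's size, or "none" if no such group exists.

none

A matching saturating every reviewer exists, for instance reviewer 1→paper F, reviewer 2→paper E, reviewer 3→paper H, reviewer 4→paper C, reviewer 5→paper A, reviewer 6→paper G, reviewer 7→paper B, reviewer 8→paper D.
By Hall's marriage theorem, this means |N(S)| ≥ |S| for every subset S, so no violating subset exists.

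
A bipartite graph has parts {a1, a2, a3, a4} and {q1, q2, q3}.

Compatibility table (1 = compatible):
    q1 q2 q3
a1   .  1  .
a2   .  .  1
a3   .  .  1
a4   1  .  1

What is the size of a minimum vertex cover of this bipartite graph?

3

A maximum matching has 3 edges (e.g. a1–q2, a2–q3, a4–q1).
By König's theorem the minimum vertex cover has the same size. One such cover is {a1, a4, q3}.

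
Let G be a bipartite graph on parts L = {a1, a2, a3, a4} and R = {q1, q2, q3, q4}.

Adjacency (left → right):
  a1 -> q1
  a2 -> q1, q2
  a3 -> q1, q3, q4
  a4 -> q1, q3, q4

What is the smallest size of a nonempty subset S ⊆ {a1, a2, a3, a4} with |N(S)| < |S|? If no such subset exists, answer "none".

none

A matching saturating every left vertex exists, for instance a1→q1, a2→q2, a3→q3, a4→q4.
By Hall's marriage theorem, this means |N(S)| ≥ |S| for every subset S, so no violating subset exists.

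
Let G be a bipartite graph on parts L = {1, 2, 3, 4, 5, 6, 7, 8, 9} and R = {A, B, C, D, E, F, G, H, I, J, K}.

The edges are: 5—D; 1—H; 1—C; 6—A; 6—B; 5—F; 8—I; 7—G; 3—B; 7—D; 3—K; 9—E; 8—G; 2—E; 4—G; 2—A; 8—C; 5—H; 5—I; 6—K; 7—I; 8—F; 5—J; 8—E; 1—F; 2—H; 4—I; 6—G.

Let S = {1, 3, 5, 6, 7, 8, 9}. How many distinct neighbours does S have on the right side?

11

The union of neighbours of {1, 3, 5, 6, 7, 8, 9} is {A, B, C, D, E, F, G, H, I, J, K}, which has 11 elements.
Since |N(S)| = 11 ≥ |S| = 7, Hall's condition holds for this subset.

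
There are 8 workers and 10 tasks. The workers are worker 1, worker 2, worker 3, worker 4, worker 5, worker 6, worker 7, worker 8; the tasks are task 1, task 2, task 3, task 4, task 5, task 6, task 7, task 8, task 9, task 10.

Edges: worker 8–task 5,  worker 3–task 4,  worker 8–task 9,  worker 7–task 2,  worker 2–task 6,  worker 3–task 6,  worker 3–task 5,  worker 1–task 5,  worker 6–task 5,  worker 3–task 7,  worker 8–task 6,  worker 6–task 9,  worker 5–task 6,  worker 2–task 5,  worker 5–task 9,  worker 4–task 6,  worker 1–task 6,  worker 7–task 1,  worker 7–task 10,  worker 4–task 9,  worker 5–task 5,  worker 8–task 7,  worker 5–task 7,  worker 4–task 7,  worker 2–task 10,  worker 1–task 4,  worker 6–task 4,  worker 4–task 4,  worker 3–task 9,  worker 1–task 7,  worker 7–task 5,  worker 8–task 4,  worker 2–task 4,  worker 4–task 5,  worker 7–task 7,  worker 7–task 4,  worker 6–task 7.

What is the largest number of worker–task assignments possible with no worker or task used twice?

7

For example, pair worker 1-task 6, worker 2-task 10, worker 3-task 9, worker 4-task 4, worker 5-task 5, worker 6-task 7, worker 7-task 1.
The set {worker 1, worker 3, worker 4, worker 5, worker 6, worker 8} has only 5 neighbours ({task 4, task 5, task 6, task 7, task 9}), so by Hall's theorem at most 7 of the 8 workers can be matched.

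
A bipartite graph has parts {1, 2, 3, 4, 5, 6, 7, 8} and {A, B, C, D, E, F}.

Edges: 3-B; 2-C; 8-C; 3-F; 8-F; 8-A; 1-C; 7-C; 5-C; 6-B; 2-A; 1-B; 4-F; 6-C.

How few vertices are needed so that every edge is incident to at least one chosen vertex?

4

The 4 edges 1–C, 2–A, 3–B, 4–F form a matching, so any vertex cover needs at least 4 vertices (one per matched edge).
Conversely {A, B, C, F} meets every edge and has exactly 4 vertices, so 4 is optimal.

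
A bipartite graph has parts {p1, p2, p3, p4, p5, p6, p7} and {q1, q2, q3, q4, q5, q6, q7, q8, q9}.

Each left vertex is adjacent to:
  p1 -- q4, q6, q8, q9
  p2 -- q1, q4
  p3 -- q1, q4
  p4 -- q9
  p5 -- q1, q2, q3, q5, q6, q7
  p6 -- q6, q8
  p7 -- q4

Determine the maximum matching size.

6

One maximum matching: p1-q6, p2-q1, p3-q4, p4-q9, p5-q7, p6-q8.
The set {p2, p3, p7} has only 2 neighbours ({q1, q4}), so by Hall's theorem at most 6 of the 7 left vertices can be matched.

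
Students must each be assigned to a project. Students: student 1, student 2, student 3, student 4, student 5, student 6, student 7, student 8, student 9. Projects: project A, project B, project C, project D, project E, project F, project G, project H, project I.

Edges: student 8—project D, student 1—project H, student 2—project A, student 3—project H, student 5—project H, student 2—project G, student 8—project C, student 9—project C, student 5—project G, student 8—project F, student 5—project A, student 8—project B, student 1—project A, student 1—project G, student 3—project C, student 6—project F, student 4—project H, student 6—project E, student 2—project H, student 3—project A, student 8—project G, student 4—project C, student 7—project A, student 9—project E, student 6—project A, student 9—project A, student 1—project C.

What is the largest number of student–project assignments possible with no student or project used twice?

7

For example, pair student 1→project G, student 2→project H, student 3→project A, student 4→project C, student 6→project F, student 8→project B, student 9→project E.
The set {student 1, student 2, student 3, student 4, student 5, student 7} has only 4 neighbours ({project A, project C, project G, project H}), so by Hall's theorem at most 7 of the 9 students can be matched.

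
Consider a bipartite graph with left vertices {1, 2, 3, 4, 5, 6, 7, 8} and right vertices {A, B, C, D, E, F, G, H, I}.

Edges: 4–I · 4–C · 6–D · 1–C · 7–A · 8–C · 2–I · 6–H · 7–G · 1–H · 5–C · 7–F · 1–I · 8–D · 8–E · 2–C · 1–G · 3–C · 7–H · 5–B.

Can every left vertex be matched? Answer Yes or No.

The set {2, 3, 4} has only 2 neighbours ({C, I}), so by Hall's theorem at most 7 of the 8 left vertices can be matched.
Hence no matching covers every left vertex.

No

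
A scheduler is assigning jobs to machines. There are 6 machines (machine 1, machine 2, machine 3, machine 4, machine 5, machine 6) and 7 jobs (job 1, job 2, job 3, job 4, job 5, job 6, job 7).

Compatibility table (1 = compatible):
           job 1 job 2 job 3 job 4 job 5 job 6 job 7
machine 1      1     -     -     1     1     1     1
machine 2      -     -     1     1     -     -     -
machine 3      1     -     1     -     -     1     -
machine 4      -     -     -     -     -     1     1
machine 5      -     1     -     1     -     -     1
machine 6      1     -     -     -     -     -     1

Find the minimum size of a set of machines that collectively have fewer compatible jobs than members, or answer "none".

A matching saturating every machine exists, for instance machine 1→job 5, machine 2→job 4, machine 3→job 3, machine 4→job 6, machine 5→job 2, machine 6→job 1.
By Hall's marriage theorem, this means |N(S)| ≥ |S| for every subset S, so no violating subset exists.

none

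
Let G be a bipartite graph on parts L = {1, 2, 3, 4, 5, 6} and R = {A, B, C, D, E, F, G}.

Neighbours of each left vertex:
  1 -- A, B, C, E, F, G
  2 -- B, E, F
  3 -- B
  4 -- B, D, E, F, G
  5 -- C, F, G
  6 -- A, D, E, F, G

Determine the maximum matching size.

6

One maximum matching: 1→A, 2→F, 3→B, 4→E, 5→C, 6→G.
All 6 left vertices are matched, so no larger matching exists.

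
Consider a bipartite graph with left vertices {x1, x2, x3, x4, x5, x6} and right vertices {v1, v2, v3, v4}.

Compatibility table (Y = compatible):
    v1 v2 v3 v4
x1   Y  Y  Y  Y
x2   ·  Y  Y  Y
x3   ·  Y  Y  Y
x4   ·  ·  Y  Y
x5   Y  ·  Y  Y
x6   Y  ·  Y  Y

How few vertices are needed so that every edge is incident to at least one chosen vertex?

4

{v1, v2, v3, v4} is a vertex cover of size 4: every edge has an endpoint in this set.
No smaller cover exists because x1–v1, x2–v2, x3–v3, x4–v4 is a matching of size 4, and a cover must include an endpoint of each of these disjoint edges (König's theorem).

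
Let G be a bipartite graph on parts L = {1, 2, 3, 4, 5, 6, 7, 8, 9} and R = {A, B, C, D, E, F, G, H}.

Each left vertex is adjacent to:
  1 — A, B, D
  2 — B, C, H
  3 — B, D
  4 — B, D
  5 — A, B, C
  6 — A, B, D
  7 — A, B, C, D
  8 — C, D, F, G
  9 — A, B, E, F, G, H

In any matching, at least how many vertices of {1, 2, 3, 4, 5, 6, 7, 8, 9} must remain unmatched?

2

A valid assignment of size 7: 1→A, 2→H, 3→D, 4→B, 5→C, 8→F, 9→G.
The set {1, 3, 4, 5, 6, 7} has only 4 neighbours ({A, B, C, D}), so by Hall's theorem at most 7 of the 9 left vertices can be matched.
That matches 7 of the 9, leaving 2 unmatched; no matching can do better.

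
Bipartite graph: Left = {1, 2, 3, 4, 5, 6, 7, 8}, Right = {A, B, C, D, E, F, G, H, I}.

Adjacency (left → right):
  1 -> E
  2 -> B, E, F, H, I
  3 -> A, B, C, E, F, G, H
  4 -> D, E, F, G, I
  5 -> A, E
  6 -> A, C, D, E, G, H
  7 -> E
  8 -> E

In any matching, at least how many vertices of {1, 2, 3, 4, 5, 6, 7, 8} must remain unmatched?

One maximum matching: 1–E, 2–B, 3–H, 4–F, 5–A, 6–G.
The set {1, 7, 8} has only 1 neighbour ({E}), so by Hall's theorem at most 6 of the 8 left vertices can be matched.
That matches 6 of the 8, leaving 2 unmatched; no matching can do better.

2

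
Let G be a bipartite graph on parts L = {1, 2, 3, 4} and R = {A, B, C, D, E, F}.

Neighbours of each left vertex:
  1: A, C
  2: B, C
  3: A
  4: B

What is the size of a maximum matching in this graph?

One maximum matching: 1-C, 2-B, 3-A.
The set {1, 2, 3, 4} has only 3 neighbours ({A, B, C}), so by Hall's theorem at most 3 of the 4 left vertices can be matched.

3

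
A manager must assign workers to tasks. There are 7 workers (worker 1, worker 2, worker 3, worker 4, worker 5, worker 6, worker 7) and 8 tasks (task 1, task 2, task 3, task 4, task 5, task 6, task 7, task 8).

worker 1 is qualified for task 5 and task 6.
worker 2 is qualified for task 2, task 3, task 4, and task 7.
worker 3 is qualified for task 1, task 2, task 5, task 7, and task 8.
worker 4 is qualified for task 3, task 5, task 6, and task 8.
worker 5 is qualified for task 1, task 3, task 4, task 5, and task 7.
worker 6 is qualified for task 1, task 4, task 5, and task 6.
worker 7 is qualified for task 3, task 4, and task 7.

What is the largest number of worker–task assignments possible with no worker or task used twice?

One maximum matching: worker 1-task 5, worker 2-task 2, worker 3-task 1, worker 4-task 8, worker 5-task 4, worker 6-task 6, worker 7-task 7.
This saturates every worker, so 7 is the maximum.

7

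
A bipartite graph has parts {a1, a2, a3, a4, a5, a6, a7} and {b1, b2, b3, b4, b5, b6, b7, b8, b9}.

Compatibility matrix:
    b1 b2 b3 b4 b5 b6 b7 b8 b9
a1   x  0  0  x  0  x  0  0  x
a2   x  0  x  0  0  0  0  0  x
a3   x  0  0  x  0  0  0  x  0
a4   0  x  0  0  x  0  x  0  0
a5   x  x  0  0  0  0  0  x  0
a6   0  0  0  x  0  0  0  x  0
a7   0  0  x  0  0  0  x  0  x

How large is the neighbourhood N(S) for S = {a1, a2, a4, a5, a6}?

9

The union of neighbours of {a1, a2, a4, a5, a6} is {b1, b2, b3, b4, b5, b6, b7, b8, b9}, which has 9 elements.
Since |N(S)| = 9 ≥ |S| = 5, Hall's condition holds for this subset.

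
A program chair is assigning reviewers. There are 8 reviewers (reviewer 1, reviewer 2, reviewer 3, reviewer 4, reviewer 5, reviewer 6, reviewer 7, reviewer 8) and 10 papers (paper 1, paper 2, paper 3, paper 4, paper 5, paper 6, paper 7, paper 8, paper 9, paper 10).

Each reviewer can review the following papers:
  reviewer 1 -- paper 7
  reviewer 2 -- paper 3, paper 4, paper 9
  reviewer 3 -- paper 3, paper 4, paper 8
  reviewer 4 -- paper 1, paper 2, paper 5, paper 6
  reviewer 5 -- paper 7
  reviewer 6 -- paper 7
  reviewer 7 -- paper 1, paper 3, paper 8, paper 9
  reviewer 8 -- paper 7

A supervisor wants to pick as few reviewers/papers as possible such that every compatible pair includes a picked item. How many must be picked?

5

{reviewer 2, reviewer 3, reviewer 4, reviewer 7, paper 7} is a vertex cover of size 5: every edge has an endpoint in this set.
No smaller cover exists because reviewer 1–paper 7, reviewer 2–paper 3, reviewer 3–paper 4, reviewer 4–paper 6, reviewer 7–paper 8 is a matching of size 5, and a cover must include an endpoint of each of these disjoint edges (König's theorem).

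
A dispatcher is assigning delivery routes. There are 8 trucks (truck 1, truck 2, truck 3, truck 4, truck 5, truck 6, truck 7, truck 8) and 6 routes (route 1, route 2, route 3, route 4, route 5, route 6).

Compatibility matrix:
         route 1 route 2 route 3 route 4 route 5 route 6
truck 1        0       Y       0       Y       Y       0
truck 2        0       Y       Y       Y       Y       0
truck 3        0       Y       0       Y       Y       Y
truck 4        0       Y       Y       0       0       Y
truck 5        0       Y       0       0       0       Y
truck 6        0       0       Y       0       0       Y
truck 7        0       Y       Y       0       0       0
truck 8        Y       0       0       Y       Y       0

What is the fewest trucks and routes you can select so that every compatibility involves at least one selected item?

{truck 8, route 2, route 3, route 4, route 5, route 6} is a vertex cover of size 6: every edge has an endpoint in this set.
No smaller cover exists because truck 1–route 5, truck 2–route 3, truck 3–route 4, truck 4–route 6, truck 5–route 2, truck 8–route 1 is a matching of size 6, and a cover must include an endpoint of each of these disjoint edges (König's theorem).

6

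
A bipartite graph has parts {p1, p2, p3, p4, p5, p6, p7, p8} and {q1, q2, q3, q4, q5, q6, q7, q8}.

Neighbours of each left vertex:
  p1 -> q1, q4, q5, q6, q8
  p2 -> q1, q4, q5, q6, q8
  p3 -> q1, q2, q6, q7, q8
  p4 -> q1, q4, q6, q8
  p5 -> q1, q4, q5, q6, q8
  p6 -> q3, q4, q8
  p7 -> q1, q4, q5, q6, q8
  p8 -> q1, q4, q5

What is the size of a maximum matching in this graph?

7

A valid assignment of size 7: p1→q4, p2→q5, p3→q7, p4→q8, p5→q1, p6→q3, p7→q6.
The set {p1, p2, p4, p5, p7, p8} has only 5 neighbours ({q1, q4, q5, q6, q8}), so by Hall's theorem at most 7 of the 8 left vertices can be matched.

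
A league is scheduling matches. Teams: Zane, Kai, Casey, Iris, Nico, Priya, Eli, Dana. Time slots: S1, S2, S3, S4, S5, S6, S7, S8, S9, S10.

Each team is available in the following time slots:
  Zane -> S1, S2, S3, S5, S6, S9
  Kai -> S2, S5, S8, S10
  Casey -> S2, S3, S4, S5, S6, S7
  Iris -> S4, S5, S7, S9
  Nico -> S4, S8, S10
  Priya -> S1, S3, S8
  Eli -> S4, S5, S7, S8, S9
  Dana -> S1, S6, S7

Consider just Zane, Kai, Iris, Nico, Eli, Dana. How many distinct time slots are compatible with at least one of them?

10

The union of neighbours of {Zane, Kai, Iris, Nico, Eli, Dana} is {S1, S2, S3, S4, S5, S6, S7, S8, S9, S10}, which has 10 elements.
Since |N(S)| = 10 ≥ |S| = 6, Hall's condition holds for this subset.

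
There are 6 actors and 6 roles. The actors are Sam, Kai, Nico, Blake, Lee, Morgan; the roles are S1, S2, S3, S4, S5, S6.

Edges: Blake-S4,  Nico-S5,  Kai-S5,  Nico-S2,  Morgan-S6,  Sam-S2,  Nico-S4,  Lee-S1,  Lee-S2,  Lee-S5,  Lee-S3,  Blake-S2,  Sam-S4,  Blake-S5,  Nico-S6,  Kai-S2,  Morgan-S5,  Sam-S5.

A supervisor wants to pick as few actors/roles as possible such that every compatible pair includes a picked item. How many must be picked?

{Lee, S2, S4, S5, S6} is a vertex cover of size 5: every edge has an endpoint in this set.
No smaller cover exists because Sam–S4, Kai–S5, Nico–S6, Blake–S2, Lee–S3 is a matching of size 5, and a cover must include an endpoint of each of these disjoint edges (König's theorem).

5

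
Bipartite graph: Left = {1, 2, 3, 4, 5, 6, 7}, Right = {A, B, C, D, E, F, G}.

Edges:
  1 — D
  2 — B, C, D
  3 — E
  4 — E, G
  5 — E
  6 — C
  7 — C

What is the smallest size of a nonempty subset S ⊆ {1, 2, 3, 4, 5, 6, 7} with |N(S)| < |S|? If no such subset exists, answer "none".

Take S = {3, 5}. Its neighbourhood is {E}, so |N(S)| = 1 < |S| = 2.
No single vertex violates Hall's condition since each has at least one neighbour, so 2 is the minimum.

2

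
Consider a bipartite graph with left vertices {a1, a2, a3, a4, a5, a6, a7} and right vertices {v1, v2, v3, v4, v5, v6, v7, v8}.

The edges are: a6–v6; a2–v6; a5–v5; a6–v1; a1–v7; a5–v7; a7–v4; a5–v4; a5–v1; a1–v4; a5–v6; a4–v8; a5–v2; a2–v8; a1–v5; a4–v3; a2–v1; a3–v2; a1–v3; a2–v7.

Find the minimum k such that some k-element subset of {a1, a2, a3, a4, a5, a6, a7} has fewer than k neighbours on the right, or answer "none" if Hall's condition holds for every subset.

none

A matching saturating every left vertex exists, for instance a1→v7, a2→v6, a3→v2, a4→v3, a5→v5, a6→v1, a7→v4.
By Hall's marriage theorem, this means |N(S)| ≥ |S| for every subset S, so no violating subset exists.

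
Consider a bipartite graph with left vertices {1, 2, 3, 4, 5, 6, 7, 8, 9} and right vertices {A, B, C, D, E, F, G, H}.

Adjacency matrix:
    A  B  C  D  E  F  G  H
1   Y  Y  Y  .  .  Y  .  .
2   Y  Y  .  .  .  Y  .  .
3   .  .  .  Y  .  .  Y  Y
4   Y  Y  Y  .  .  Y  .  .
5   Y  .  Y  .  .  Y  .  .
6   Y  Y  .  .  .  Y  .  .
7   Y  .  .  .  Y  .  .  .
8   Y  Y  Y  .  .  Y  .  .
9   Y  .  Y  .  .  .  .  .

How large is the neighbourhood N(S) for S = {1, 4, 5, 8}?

4

The union of neighbours of {1, 4, 5, 8} is {A, B, C, F}, which has 4 elements.
Since |N(S)| = 4 ≥ |S| = 4, Hall's condition holds for this subset.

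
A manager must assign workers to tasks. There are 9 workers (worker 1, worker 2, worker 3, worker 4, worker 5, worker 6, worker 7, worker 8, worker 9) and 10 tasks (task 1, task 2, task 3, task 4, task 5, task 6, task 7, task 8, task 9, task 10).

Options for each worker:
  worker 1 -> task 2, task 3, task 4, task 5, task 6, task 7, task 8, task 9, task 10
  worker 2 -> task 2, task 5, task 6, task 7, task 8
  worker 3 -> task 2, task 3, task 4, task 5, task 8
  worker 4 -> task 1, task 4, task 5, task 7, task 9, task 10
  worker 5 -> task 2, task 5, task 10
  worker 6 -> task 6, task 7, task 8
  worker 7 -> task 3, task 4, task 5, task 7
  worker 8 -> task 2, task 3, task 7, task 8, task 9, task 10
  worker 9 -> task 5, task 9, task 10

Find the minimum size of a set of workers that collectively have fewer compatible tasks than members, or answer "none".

none

A matching saturating every worker exists, for instance worker 1→task 4, worker 2→task 6, worker 3→task 3, worker 4→task 1, worker 5→task 2, worker 6→task 8, worker 7→task 7, worker 8→task 10, worker 9→task 5.
By Hall's marriage theorem, this means |N(S)| ≥ |S| for every subset S, so no violating subset exists.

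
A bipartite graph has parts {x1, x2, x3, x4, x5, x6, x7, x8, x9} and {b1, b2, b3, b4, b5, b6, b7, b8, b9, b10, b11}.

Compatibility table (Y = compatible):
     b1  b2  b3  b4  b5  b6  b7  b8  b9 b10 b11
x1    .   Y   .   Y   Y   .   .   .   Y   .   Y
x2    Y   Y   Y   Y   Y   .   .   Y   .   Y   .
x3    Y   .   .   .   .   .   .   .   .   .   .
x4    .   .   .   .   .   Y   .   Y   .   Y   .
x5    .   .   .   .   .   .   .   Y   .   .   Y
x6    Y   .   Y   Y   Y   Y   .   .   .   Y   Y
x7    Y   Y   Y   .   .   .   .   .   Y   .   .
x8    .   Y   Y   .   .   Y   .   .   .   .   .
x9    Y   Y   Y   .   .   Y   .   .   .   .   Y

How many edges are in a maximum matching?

One maximum matching: x1→b4, x2→b5, x3→b1, x4→b10, x5→b8, x6→b6, x7→b2, x8→b3, x9→b11.
All 9 left vertices are matched, so no larger matching exists.

9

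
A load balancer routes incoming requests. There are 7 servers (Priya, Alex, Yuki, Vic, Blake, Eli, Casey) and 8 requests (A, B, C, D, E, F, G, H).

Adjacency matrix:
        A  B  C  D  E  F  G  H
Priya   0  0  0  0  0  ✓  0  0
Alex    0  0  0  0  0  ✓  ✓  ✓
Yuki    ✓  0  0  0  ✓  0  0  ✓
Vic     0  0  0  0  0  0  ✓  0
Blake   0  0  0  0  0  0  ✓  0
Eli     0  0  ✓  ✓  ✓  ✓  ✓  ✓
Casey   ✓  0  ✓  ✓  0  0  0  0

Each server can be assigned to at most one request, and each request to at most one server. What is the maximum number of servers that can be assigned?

For example, pair Priya→F, Alex→H, Yuki→A, Vic→G, Eli→E, Casey→C.
The set {Vic, Blake} has only 1 neighbour ({G}), so by Hall's theorem at most 6 of the 7 servers can be matched.

6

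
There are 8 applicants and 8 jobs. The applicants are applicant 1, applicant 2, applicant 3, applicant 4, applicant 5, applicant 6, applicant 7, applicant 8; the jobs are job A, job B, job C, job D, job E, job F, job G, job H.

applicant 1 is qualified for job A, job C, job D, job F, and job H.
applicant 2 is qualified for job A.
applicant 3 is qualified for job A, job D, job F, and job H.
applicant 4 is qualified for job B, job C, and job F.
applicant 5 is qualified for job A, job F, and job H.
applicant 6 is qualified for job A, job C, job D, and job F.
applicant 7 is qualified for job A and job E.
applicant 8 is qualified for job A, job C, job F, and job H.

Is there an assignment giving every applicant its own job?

No

The set {applicant 1, applicant 2, applicant 3, applicant 5, applicant 6, applicant 8} has only 5 neighbours ({job A, job C, job D, job F, job H}), so by Hall's theorem at most 7 of the 8 applicants can be matched.
Hence no matching covers every applicant.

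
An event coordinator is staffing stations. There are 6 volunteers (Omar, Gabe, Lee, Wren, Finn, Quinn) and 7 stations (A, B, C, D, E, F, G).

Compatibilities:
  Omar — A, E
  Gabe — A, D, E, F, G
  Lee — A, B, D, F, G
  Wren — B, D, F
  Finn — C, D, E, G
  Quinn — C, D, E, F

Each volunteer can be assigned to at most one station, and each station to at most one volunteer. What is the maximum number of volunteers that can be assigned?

For example, pair Omar-A, Gabe-G, Lee-B, Wren-F, Finn-C, Quinn-E.
This saturates every volunteer, so 6 is the maximum.

6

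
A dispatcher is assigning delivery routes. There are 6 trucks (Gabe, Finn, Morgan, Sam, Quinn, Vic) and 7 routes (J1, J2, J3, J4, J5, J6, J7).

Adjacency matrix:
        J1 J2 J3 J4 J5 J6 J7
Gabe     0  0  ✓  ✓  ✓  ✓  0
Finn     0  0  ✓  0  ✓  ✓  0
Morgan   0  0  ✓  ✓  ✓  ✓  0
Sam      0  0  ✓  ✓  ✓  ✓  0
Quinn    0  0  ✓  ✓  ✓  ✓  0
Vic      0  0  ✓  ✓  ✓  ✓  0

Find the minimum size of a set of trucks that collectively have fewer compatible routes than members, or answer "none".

5

Take S = {Gabe, Finn, Morgan, Sam, Quinn}. Its neighbourhood is {J3, J4, J5, J6}, so |N(S)| = 4 < |S| = 5.
Every subset of size less than 5 has at least as many neighbours as members, so 5 is the minimum.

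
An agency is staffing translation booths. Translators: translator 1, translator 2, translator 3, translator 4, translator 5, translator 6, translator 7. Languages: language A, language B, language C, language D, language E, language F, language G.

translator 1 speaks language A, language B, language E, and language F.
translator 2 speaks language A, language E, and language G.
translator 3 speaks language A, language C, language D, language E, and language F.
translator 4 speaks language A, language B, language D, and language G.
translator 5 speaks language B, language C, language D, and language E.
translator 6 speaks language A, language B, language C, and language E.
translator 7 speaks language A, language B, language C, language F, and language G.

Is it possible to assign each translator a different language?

For example, pair translator 1→language B, translator 2→language E, translator 3→language C, translator 4→language G, translator 5→language D, translator 6→language A, translator 7→language F.
All 7 translators are covered.

Yes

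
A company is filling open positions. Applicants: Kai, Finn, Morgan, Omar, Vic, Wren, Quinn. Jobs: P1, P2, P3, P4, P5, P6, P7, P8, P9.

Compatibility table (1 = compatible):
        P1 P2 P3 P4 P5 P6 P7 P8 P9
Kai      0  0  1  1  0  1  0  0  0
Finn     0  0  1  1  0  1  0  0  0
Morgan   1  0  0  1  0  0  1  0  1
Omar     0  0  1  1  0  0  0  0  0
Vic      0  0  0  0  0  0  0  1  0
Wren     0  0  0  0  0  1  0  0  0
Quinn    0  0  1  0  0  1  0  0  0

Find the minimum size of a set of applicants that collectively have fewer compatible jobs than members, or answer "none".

Take S = {Kai, Finn, Omar, Wren}. Its neighbourhood is {P3, P4, P6}, so |N(S)| = 3 < |S| = 4.
Every subset of size less than 4 has at least as many neighbours as members, so 4 is the minimum.

4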